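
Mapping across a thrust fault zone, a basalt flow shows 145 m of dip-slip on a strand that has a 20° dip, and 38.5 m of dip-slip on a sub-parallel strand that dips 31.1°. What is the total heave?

169 m

heave_A = 145 × cos(20°) = 136.3 m
heave_B = 38.5 × cos(31.1°) = 32.97 m
total = 136.3 + 32.97 = 169 m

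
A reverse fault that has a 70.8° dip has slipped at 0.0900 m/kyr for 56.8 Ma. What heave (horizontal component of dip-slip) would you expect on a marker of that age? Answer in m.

dip-slip = rate × time = 0.0900 m/kyr × 56.8 Ma = 5112 m
heave = dip-slip × cos(dip) = 5112 × cos(70.8°) = 1680 m

1680 m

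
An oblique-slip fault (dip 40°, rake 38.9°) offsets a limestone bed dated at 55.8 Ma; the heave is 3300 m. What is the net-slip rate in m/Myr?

dip-slip = heave / cos(dip) = 3300 / cos(40°) = 4308 m
net slip = dip-slip / sin(rake) = 4308 / sin(38.9°) = 6860 m
rate = 6860 m / 55.8 Ma = 0.000123 m/yr = 123 m/Myr

123 m/Myr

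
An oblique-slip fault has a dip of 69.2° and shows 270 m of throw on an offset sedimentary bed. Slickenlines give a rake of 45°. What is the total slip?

408 m

dip-slip = throw / sin(dip) = 270 / sin(69.2°) = 288.8 m
net slip = dip-slip / sin(rake) = 288.8 / sin(45°) = 408 m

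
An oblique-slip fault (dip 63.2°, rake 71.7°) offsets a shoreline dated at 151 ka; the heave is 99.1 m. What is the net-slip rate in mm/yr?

1.53 mm/yr

dip-slip = heave / cos(dip) = 99.1 / cos(63.2°) = 219.8 m
net slip = dip-slip / sin(rake) = 219.8 / sin(71.7°) = 231.5 m
rate = 231.5 m / 151 ka = 0.00153 m/yr = 1.53 mm/yr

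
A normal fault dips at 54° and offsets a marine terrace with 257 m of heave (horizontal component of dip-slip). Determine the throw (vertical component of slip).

354 m

throw = heave × tan(dip) = 257 × tan(54°) = 354 m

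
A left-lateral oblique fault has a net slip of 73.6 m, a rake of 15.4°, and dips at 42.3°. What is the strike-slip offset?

strike-slip = net slip × cos(rake) = 73.6 m × cos(15.4°) = 71 m

71 m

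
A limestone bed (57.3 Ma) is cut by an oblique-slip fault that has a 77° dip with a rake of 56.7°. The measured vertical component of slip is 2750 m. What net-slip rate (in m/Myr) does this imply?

dip-slip = throw / sin(dip) = 2750 / sin(77°) = 2822 m
net slip = dip-slip / sin(rake) = 2822 / sin(56.7°) = 3377 m
rate = 3377 m / 57.3 Ma = 0.0000589 m/yr = 58.9 m/Myr

58.9 m/Myr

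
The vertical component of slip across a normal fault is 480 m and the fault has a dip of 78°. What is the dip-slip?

dip-slip = throw / sin(dip) = 480 / sin(78°) = 491 m

491 m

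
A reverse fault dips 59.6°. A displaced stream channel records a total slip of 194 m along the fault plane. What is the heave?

98.2 m

heave = dip-slip × cos(dip) = 194 m × cos(59.6°) = 98.2 m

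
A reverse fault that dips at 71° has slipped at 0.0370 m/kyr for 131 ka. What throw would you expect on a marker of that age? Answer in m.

4.58 m

dip-slip = rate × time = 0.0370 m/kyr × 131 ka = 4.847 m
throw = dip-slip × sin(dip) = 4.847 × sin(71°) = 4.58 m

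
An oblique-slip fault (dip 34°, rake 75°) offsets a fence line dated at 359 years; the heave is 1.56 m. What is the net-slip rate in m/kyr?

dip-slip = heave / cos(dip) = 1.56 / cos(34°) = 1.882 m
net slip = dip-slip / sin(rake) = 1.882 / sin(75°) = 1.948 m
rate = 1.948 m / 359 years = 0.00543 m/yr = 5.43 m/kyr

5.43 m/kyr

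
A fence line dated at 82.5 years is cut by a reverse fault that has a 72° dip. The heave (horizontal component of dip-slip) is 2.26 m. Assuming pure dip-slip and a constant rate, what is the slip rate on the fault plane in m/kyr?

dip-slip = heave / cos(dip) = 2.26 m / cos(72°) = 7.314 m
rate = 7.314 m / 82.5 years = 0.0886 m/yr = 88.6 m/kyr

88.6 m/kyr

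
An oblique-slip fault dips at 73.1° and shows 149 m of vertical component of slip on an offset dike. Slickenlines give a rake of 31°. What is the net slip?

302 m

dip-slip = throw / sin(dip) = 149 / sin(73.1°) = 155.7 m
net slip = dip-slip / sin(rake) = 155.7 / sin(31°) = 302 m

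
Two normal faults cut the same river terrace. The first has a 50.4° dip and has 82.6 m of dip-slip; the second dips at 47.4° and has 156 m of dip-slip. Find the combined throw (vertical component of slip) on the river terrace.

throw_A = 82.6 × sin(50.4°) = 63.64 m
throw_B = 156 × sin(47.4°) = 114.8 m
total = 63.64 + 114.8 = 178 m

178 m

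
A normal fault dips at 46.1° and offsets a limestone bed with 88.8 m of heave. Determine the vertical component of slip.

throw = heave × tan(dip) = 88.8 × tan(46.1°) = 92.3 m

92.3 m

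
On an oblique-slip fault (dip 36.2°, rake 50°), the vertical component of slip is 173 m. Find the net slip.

382 m

dip-slip = throw / sin(dip) = 173 / sin(36.2°) = 292.9 m
net slip = dip-slip / sin(rake) = 292.9 / sin(50°) = 382 m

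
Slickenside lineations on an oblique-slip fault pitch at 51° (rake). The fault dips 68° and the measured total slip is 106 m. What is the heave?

dip-slip = net slip × sin(rake) = 106 m × sin(51°) = 82.38 m
heave = dip-slip × cos(dip) = 82.38 × cos(68°) = 30.9 m

30.9 m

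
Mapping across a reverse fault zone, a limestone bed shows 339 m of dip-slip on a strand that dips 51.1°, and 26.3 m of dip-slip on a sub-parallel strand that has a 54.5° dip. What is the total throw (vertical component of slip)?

285 m

throw_A = 339 × sin(51.1°) = 263.8 m
throw_B = 26.3 × sin(54.5°) = 21.41 m
total = 263.8 + 21.41 = 285 m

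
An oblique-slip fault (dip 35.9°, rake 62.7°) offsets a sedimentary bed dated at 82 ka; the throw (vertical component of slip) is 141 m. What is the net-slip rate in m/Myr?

3300 m/Myr

dip-slip = throw / sin(dip) = 141 / sin(35.9°) = 240.5 m
net slip = dip-slip / sin(rake) = 240.5 / sin(62.7°) = 270.6 m
rate = 270.6 m / 82 ka = 0.00330 m/yr = 3300 m/Myr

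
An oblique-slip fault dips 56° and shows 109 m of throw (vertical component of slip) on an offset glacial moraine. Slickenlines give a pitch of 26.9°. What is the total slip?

291 m

dip-slip = throw / sin(dip) = 109 / sin(56°) = 131.5 m
net slip = dip-slip / sin(rake) = 131.5 / sin(26.9°) = 291 m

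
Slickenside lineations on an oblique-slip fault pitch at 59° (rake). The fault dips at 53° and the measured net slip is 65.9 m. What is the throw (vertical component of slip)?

45.1 m

dip-slip = net slip × sin(rake) = 65.9 m × sin(59°) = 56.49 m
throw = dip-slip × sin(dip) = 56.49 × sin(53°) = 45.1 m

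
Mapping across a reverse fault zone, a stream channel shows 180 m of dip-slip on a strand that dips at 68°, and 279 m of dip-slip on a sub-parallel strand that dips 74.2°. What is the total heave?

heave_A = 180 × cos(68°) = 67.43 m
heave_B = 279 × cos(74.2°) = 75.97 m
total = 67.43 + 75.97 = 143 m

143 m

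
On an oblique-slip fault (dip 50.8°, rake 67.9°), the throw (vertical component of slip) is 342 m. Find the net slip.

dip-slip = throw / sin(dip) = 342 / sin(50.8°) = 441.3 m
net slip = dip-slip / sin(rake) = 441.3 / sin(67.9°) = 476 m

476 m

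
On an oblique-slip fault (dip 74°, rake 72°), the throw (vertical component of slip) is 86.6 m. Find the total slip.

94.7 m

dip-slip = throw / sin(dip) = 86.6 / sin(74°) = 90.09 m
net slip = dip-slip / sin(rake) = 90.09 / sin(72°) = 94.7 m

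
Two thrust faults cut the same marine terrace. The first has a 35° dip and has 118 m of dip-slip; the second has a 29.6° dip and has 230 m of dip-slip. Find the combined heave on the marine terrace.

heave_A = 118 × cos(35°) = 96.66 m
heave_B = 230 × cos(29.6°) = 200 m
total = 96.66 + 200 = 297 m

297 m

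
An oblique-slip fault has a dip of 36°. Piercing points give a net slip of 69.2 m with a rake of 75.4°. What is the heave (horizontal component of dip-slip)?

54.2 m

dip-slip = net slip × sin(rake) = 69.2 m × sin(75.4°) = 66.97 m
heave = dip-slip × cos(dip) = 66.97 × cos(36°) = 54.2 m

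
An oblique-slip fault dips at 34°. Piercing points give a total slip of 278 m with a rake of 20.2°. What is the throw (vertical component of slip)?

dip-slip = net slip × sin(rake) = 278 m × sin(20.2°) = 95.99 m
throw = dip-slip × sin(dip) = 95.99 × sin(34°) = 53.7 m

53.7 m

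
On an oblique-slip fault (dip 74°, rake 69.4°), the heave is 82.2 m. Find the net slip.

dip-slip = heave / cos(dip) = 82.2 / cos(74°) = 298.2 m
net slip = dip-slip / sin(rake) = 298.2 / sin(69.4°) = 319 m

319 m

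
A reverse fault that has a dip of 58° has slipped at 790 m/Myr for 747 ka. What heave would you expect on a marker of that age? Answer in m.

dip-slip = rate × time = 790 m/Myr × 747 ka = 590.1 m
heave = dip-slip × cos(dip) = 590.1 × cos(58°) = 313 m

313 m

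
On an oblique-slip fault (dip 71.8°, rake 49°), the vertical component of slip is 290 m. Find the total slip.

404 m

dip-slip = throw / sin(dip) = 290 / sin(71.8°) = 305.3 m
net slip = dip-slip / sin(rake) = 305.3 / sin(49°) = 404 m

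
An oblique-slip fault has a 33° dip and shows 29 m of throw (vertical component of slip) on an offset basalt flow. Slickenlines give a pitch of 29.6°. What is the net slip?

108 m

dip-slip = throw / sin(dip) = 29 / sin(33°) = 53.25 m
net slip = dip-slip / sin(rake) = 53.25 / sin(29.6°) = 108 m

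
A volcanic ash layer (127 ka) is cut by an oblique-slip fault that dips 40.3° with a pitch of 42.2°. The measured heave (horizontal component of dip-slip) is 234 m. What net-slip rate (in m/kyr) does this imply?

3.60 m/kyr

dip-slip = heave / cos(dip) = 234 / cos(40.3°) = 306.8 m
net slip = dip-slip / sin(rake) = 306.8 / sin(42.2°) = 456.8 m
rate = 456.8 m / 127 ka = 0.00360 m/yr = 3.60 m/kyr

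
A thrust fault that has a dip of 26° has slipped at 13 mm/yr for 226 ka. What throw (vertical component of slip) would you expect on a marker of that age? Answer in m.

1290 m

dip-slip = rate × time = 13 mm/yr × 226 ka = 2938 m
throw = dip-slip × sin(dip) = 2938 × sin(26°) = 1290 m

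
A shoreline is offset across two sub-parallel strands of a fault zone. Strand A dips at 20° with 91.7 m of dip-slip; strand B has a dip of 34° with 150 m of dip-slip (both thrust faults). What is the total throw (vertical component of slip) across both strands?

115 m

throw_A = 91.7 × sin(20°) = 31.36 m
throw_B = 150 × sin(34°) = 83.88 m
total = 31.36 + 83.88 = 115 m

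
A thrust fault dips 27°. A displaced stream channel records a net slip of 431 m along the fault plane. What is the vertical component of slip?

196 m

throw = dip-slip × sin(dip) = 431 m × sin(27°) = 196 m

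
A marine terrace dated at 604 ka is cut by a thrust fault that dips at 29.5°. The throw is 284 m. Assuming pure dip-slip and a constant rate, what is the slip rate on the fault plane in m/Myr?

dip-slip = throw / sin(dip) = 284 m / sin(29.5°) = 576.7 m
rate = 576.7 m / 604 ka = 0.000955 m/yr = 955 m/Myr

955 m/Myr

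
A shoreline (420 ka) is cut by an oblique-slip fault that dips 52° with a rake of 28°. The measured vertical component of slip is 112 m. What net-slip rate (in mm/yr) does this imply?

dip-slip = throw / sin(dip) = 112 / sin(52°) = 142.1 m
net slip = dip-slip / sin(rake) = 142.1 / sin(28°) = 302.7 m
rate = 302.7 m / 420 ka = 0.000721 m/yr = 0.721 mm/yr

0.721 mm/yr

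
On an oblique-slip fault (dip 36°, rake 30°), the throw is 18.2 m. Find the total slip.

61.9 m

dip-slip = throw / sin(dip) = 18.2 / sin(36°) = 30.96 m
net slip = dip-slip / sin(rake) = 30.96 / sin(30°) = 61.9 m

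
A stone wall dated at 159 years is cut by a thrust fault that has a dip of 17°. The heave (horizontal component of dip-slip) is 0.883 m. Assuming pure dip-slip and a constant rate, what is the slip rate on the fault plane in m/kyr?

dip-slip = heave / cos(dip) = 0.883 m / cos(17°) = 0.9233 m
rate = 0.9233 m / 159 years = 0.00581 m/yr = 5.81 m/kyr

5.81 m/kyr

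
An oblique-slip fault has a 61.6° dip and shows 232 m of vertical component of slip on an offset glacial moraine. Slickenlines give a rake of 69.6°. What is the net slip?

281 m

dip-slip = throw / sin(dip) = 232 / sin(61.6°) = 263.7 m
net slip = dip-slip / sin(rake) = 263.7 / sin(69.6°) = 281 m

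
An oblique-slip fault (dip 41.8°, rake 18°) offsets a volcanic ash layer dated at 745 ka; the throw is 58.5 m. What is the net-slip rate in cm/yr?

dip-slip = throw / sin(dip) = 58.5 / sin(41.8°) = 87.77 m
net slip = dip-slip / sin(rake) = 87.77 / sin(18°) = 284 m
rate = 284 m / 745 ka = 0.000381 m/yr = 0.0381 cm/yr

0.0381 cm/yr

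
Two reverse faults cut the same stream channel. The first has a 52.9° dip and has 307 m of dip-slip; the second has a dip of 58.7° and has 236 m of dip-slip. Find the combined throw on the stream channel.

throw_A = 307 × sin(52.9°) = 244.9 m
throw_B = 236 × sin(58.7°) = 201.7 m
total = 244.9 + 201.7 = 447 m

447 m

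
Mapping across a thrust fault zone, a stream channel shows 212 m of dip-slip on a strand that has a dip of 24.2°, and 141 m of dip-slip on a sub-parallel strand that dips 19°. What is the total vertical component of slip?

133 m

throw_A = 212 × sin(24.2°) = 86.90 m
throw_B = 141 × sin(19°) = 45.91 m
total = 86.90 + 45.91 = 133 m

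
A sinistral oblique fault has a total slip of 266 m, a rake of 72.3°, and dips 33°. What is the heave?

dip-slip = net slip × sin(rake) = 266 m × sin(72.3°) = 253.4 m
heave = dip-slip × cos(dip) = 253.4 × cos(33°) = 213 m

213 m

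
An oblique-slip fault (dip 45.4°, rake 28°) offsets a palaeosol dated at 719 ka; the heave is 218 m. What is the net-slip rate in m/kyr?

0.920 m/kyr

dip-slip = heave / cos(dip) = 218 / cos(45.4°) = 310.5 m
net slip = dip-slip / sin(rake) = 310.5 / sin(28°) = 661.3 m
rate = 661.3 m / 719 ka = 0.000920 m/yr = 0.920 m/kyr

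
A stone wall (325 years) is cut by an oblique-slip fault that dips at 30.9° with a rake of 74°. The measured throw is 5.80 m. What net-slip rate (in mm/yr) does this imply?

36.2 mm/yr

dip-slip = throw / sin(dip) = 5.80 / sin(30.9°) = 11.29 m
net slip = dip-slip / sin(rake) = 11.29 / sin(74°) = 11.75 m
rate = 11.75 m / 325 years = 0.0362 m/yr = 36.2 mm/yr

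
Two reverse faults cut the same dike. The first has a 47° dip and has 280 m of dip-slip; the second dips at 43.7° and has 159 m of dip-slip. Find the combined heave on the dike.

heave_A = 280 × cos(47°) = 191 m
heave_B = 159 × cos(43.7°) = 115 m
total = 191 + 115 = 306 m

306 m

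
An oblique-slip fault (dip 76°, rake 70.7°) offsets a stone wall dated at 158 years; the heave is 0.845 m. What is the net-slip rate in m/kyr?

23.4 m/kyr

dip-slip = heave / cos(dip) = 0.845 / cos(76°) = 3.493 m
net slip = dip-slip / sin(rake) = 3.493 / sin(70.7°) = 3.701 m
rate = 3.701 m / 158 years = 0.0234 m/yr = 23.4 m/kyr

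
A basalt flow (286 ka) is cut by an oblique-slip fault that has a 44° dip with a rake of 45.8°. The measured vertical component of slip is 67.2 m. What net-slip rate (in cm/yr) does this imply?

dip-slip = throw / sin(dip) = 67.2 / sin(44°) = 96.74 m
net slip = dip-slip / sin(rake) = 96.74 / sin(45.8°) = 134.9 m
rate = 134.9 m / 286 ka = 0.000472 m/yr = 0.0472 cm/yr

0.0472 cm/yr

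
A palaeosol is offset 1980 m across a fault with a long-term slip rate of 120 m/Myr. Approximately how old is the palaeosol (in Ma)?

16.5 Ma

age = offset / rate = 1980 m / (120 m/Myr) = 1.65e+07 yr = 16.5 Ma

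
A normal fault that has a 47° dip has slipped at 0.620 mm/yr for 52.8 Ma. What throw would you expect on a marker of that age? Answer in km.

23.9 km

dip-slip = rate × time = 0.620 mm/yr × 52.8 Ma = 32740 m
throw = dip-slip × sin(dip) = 32740 × sin(47°) = 23900 m = 23.9 km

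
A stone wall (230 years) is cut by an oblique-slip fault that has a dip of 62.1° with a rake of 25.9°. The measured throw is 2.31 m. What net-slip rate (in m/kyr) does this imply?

26 m/kyr

dip-slip = throw / sin(dip) = 2.31 / sin(62.1°) = 2.614 m
net slip = dip-slip / sin(rake) = 2.614 / sin(25.9°) = 5.984 m
rate = 5.984 m / 230 years = 0.0260 m/yr = 26 m/kyr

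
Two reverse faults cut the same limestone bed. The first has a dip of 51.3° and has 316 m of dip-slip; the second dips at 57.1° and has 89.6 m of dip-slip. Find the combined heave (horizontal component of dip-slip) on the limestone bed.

246 m

heave_A = 316 × cos(51.3°) = 197.6 m
heave_B = 89.6 × cos(57.1°) = 48.67 m
total = 197.6 + 48.67 = 246 m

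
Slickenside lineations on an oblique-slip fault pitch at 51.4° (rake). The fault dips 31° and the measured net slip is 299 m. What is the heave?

200 m

dip-slip = net slip × sin(rake) = 299 m × sin(51.4°) = 233.7 m
heave = dip-slip × cos(dip) = 233.7 × cos(31°) = 200 m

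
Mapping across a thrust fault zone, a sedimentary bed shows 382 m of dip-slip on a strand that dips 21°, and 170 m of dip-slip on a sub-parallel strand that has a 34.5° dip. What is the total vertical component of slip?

233 m

throw_A = 382 × sin(21°) = 136.9 m
throw_B = 170 × sin(34.5°) = 96.29 m
total = 136.9 + 96.29 = 233 m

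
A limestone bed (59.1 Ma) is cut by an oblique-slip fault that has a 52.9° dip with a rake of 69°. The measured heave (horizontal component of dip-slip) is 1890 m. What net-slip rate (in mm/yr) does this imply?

dip-slip = heave / cos(dip) = 1890 / cos(52.9°) = 3133 m
net slip = dip-slip / sin(rake) = 3133 / sin(69°) = 3356 m
rate = 3356 m / 59.1 Ma = 0.0000568 m/yr = 0.0568 mm/yr

0.0568 mm/yr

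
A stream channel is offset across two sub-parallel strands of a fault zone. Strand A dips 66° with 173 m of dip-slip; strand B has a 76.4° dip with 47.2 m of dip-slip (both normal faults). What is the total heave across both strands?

81.5 m

heave_A = 173 × cos(66°) = 70.37 m
heave_B = 47.2 × cos(76.4°) = 11.10 m
total = 70.37 + 11.10 = 81.5 m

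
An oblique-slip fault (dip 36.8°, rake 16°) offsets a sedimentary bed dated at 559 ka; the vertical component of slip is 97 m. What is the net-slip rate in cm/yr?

dip-slip = throw / sin(dip) = 97 / sin(36.8°) = 161.9 m
net slip = dip-slip / sin(rake) = 161.9 / sin(16°) = 587.5 m
rate = 587.5 m / 559 ka = 0.00105 m/yr = 0.105 cm/yr

0.105 cm/yr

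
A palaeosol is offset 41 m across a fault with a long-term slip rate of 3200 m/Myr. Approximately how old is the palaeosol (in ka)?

12.8 ka

age = offset / rate = 41 m / (3200 m/Myr) = 12800 yr = 12.8 ka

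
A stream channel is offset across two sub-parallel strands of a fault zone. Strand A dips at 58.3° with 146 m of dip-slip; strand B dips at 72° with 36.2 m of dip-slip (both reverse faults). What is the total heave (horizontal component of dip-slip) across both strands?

87.9 m

heave_A = 146 × cos(58.3°) = 76.72 m
heave_B = 36.2 × cos(72°) = 11.19 m
total = 76.72 + 11.19 = 87.9 m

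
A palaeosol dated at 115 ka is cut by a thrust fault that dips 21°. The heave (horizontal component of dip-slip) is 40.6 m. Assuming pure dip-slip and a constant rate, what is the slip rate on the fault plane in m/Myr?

378 m/Myr

dip-slip = heave / cos(dip) = 40.6 m / cos(21°) = 43.49 m
rate = 43.49 m / 115 ka = 0.000378 m/yr = 378 m/Myr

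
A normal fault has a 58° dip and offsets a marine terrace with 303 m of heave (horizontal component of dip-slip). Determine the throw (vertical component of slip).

485 m

throw = heave × tan(dip) = 303 × tan(58°) = 485 m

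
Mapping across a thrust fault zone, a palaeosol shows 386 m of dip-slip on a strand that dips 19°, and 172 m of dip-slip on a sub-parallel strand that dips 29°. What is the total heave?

heave_A = 386 × cos(19°) = 365 m
heave_B = 172 × cos(29°) = 150.4 m
total = 365 + 150.4 = 515 m

515 m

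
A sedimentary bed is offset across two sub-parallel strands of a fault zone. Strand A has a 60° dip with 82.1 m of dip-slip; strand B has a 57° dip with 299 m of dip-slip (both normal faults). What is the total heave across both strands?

204 m

heave_A = 82.1 × cos(60°) = 41.05 m
heave_B = 299 × cos(57°) = 162.8 m
total = 41.05 + 162.8 = 204 m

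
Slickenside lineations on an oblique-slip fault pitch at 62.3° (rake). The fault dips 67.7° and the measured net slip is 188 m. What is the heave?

63.2 m

dip-slip = net slip × sin(rake) = 188 m × sin(62.3°) = 166.5 m
heave = dip-slip × cos(dip) = 166.5 × cos(67.7°) = 63.2 m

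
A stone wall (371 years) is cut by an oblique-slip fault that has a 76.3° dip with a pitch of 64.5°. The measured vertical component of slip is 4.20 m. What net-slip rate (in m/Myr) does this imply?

dip-slip = throw / sin(dip) = 4.20 / sin(76.3°) = 4.323 m
net slip = dip-slip / sin(rake) = 4.323 / sin(64.5°) = 4.790 m
rate = 4.790 m / 371 years = 0.0129 m/yr = 12900 m/Myr

12900 m/Myr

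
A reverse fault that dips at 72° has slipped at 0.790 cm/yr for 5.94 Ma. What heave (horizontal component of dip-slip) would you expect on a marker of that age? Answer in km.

dip-slip = rate × time = 0.790 cm/yr × 5.94 Ma = 46930 m
heave = dip-slip × cos(dip) = 46930 × cos(72°) = 14500 m = 14.5 km

14.5 km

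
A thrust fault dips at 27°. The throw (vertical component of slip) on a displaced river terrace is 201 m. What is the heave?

heave = throw / tan(dip) = 201 / tan(27°) = 394 m

394 m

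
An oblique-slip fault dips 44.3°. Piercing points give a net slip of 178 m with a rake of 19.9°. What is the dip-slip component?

60.6 m

dip-slip = net slip × sin(rake) = 178 m × sin(19.9°) = 60.6 m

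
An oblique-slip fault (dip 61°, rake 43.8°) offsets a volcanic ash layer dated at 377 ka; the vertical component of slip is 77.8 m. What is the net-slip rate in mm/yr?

0.341 mm/yr

dip-slip = throw / sin(dip) = 77.8 / sin(61°) = 88.95 m
net slip = dip-slip / sin(rake) = 88.95 / sin(43.8°) = 128.5 m
rate = 128.5 m / 377 ka = 0.000341 m/yr = 0.341 mm/yr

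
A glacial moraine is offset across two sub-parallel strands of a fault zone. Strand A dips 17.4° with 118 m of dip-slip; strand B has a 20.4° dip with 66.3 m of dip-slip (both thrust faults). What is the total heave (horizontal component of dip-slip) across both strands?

175 m

heave_A = 118 × cos(17.4°) = 112.6 m
heave_B = 66.3 × cos(20.4°) = 62.14 m
total = 112.6 + 62.14 = 175 m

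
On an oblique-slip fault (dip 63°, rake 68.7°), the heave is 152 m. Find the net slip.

dip-slip = heave / cos(dip) = 152 / cos(63°) = 334.8 m
net slip = dip-slip / sin(rake) = 334.8 / sin(68.7°) = 359 m

359 m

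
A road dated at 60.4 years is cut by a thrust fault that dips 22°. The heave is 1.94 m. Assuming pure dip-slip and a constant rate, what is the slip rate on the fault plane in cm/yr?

3.46 cm/yr

dip-slip = heave / cos(dip) = 1.94 m / cos(22°) = 2.092 m
rate = 2.092 m / 60.4 years = 0.0346 m/yr = 3.46 cm/yr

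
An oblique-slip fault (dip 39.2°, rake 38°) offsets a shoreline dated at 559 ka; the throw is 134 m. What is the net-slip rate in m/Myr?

616 m/Myr

dip-slip = throw / sin(dip) = 134 / sin(39.2°) = 212 m
net slip = dip-slip / sin(rake) = 212 / sin(38°) = 344.4 m
rate = 344.4 m / 559 ka = 0.000616 m/yr = 616 m/Myr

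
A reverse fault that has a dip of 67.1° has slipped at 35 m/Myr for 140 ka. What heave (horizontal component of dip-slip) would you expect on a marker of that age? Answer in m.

1.91 m

dip-slip = rate × time = 35 m/Myr × 140 ka = 4.900 m
heave = dip-slip × cos(dip) = 4.900 × cos(67.1°) = 1.91 m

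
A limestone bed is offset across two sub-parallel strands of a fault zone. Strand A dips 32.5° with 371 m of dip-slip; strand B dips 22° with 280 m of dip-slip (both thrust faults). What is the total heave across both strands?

heave_A = 371 × cos(32.5°) = 312.9 m
heave_B = 280 × cos(22°) = 259.6 m
total = 312.9 + 259.6 = 573 m

573 m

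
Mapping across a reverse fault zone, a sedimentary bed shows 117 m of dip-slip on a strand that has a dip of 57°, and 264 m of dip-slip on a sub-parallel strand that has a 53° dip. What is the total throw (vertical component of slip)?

309 m

throw_A = 117 × sin(57°) = 98.12 m
throw_B = 264 × sin(53°) = 210.8 m
total = 98.12 + 210.8 = 309 m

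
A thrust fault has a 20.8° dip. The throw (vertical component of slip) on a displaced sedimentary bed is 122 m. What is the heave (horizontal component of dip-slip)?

321 m

heave = throw / tan(dip) = 122 / tan(20.8°) = 321 m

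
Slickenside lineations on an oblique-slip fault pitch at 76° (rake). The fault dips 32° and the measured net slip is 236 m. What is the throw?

121 m

dip-slip = net slip × sin(rake) = 236 m × sin(76°) = 229 m
throw = dip-slip × sin(dip) = 229 × sin(32°) = 121 m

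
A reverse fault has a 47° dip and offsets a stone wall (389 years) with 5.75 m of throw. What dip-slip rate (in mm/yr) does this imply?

20.2 mm/yr

dip-slip = throw / sin(dip) = 5.75 m / sin(47°) = 7.862 m
rate = 7.862 m / 389 years = 0.0202 m/yr = 20.2 mm/yr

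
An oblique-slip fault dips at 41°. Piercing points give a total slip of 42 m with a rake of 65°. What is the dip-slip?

38.1 m

dip-slip = net slip × sin(rake) = 42 m × sin(65°) = 38.1 m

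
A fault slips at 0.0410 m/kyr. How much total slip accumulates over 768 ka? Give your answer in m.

slip = rate × time = 0.0410 m/kyr × 768 ka = 31.5 m

31.5 m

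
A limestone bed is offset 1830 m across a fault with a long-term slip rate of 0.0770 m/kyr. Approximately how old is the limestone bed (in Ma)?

23.8 Ma

age = offset / rate = 1830 m / (0.0770 m/kyr) = 2.38e+07 yr = 23.8 Ma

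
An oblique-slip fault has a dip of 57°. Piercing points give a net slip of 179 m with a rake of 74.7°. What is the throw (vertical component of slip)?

dip-slip = net slip × sin(rake) = 179 m × sin(74.7°) = 172.7 m
throw = dip-slip × sin(dip) = 172.7 × sin(57°) = 145 m

145 m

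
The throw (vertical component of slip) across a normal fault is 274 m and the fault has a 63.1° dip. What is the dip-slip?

307 m

dip-slip = throw / sin(dip) = 274 / sin(63.1°) = 307 m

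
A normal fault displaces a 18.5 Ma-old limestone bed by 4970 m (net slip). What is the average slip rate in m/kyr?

rate = 4970 m / 18.5 Ma = 0.000269 m/yr = 0.269 m/kyr

0.269 m/kyr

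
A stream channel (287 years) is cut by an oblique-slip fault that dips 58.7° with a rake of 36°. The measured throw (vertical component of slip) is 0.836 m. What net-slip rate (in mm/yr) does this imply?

5.80 mm/yr

dip-slip = throw / sin(dip) = 0.836 / sin(58.7°) = 0.9784 m
net slip = dip-slip / sin(rake) = 0.9784 / sin(36°) = 1.665 m
rate = 1.665 m / 287 years = 0.00580 m/yr = 5.80 mm/yr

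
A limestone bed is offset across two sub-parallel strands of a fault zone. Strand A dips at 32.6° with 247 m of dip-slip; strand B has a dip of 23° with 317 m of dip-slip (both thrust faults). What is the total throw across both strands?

257 m

throw_A = 247 × sin(32.6°) = 133.1 m
throw_B = 317 × sin(23°) = 123.9 m
total = 133.1 + 123.9 = 257 m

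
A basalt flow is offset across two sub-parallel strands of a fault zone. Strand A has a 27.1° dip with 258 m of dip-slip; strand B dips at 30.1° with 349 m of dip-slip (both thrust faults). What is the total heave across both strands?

heave_A = 258 × cos(27.1°) = 229.7 m
heave_B = 349 × cos(30.1°) = 301.9 m
total = 229.7 + 301.9 = 532 m

532 m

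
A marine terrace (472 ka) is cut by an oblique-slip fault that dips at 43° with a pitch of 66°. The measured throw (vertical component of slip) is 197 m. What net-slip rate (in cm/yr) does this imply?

0.0670 cm/yr

dip-slip = throw / sin(dip) = 197 / sin(43°) = 288.9 m
net slip = dip-slip / sin(rake) = 288.9 / sin(66°) = 316.2 m
rate = 316.2 m / 472 ka = 0.000670 m/yr = 0.0670 cm/yr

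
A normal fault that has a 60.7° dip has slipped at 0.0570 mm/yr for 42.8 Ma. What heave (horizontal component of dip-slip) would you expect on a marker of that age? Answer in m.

1190 m

dip-slip = rate × time = 0.0570 mm/yr × 42.8 Ma = 2440 m
heave = dip-slip × cos(dip) = 2440 × cos(60.7°) = 1190 m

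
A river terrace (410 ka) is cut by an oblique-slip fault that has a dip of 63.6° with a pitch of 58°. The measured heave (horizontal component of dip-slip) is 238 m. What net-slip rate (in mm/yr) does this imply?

dip-slip = heave / cos(dip) = 238 / cos(63.6°) = 535.3 m
net slip = dip-slip / sin(rake) = 535.3 / sin(58°) = 631.2 m
rate = 631.2 m / 410 ka = 0.00154 m/yr = 1.54 mm/yr

1.54 mm/yr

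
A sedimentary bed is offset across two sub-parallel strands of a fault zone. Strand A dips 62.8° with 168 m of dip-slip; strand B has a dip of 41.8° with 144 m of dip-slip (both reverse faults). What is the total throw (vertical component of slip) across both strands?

throw_A = 168 × sin(62.8°) = 149.4 m
throw_B = 144 × sin(41.8°) = 95.98 m
total = 149.4 + 95.98 = 245 m

245 m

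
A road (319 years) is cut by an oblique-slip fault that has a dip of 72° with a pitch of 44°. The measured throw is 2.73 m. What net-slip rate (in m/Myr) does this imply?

13000 m/Myr

dip-slip = throw / sin(dip) = 2.73 / sin(72°) = 2.870 m
net slip = dip-slip / sin(rake) = 2.870 / sin(44°) = 4.132 m
rate = 4.132 m / 319 years = 0.0130 m/yr = 13000 m/Myr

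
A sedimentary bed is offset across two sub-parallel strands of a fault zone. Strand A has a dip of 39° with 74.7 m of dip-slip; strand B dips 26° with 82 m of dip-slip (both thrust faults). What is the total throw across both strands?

83 m

throw_A = 74.7 × sin(39°) = 47.01 m
throw_B = 82 × sin(26°) = 35.95 m
total = 47.01 + 35.95 = 83 m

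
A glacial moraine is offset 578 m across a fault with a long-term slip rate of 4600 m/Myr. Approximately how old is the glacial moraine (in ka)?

126 ka

age = offset / rate = 578 m / (4600 m/Myr) = 126000 yr = 126 ka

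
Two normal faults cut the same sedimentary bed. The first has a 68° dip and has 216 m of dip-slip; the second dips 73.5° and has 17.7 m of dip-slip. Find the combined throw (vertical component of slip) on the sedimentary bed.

throw_A = 216 × sin(68°) = 200.3 m
throw_B = 17.7 × sin(73.5°) = 16.97 m
total = 200.3 + 16.97 = 217 m

217 m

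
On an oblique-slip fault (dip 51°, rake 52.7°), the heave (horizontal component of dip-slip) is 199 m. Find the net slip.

398 m

dip-slip = heave / cos(dip) = 199 / cos(51°) = 316.2 m
net slip = dip-slip / sin(rake) = 316.2 / sin(52.7°) = 398 m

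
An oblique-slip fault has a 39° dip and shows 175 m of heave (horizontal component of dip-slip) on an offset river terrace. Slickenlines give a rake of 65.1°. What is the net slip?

dip-slip = heave / cos(dip) = 175 / cos(39°) = 225.2 m
net slip = dip-slip / sin(rake) = 225.2 / sin(65.1°) = 248 m

248 m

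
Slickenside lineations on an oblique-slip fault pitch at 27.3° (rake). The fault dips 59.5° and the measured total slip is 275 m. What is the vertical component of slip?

109 m

dip-slip = net slip × sin(rake) = 275 m × sin(27.3°) = 126.1 m
throw = dip-slip × sin(dip) = 126.1 × sin(59.5°) = 109 m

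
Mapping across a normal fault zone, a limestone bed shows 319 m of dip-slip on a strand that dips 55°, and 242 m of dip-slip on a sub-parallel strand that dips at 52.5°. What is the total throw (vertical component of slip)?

453 m

throw_A = 319 × sin(55°) = 261.3 m
throw_B = 242 × sin(52.5°) = 192 m
total = 261.3 + 192 = 453 m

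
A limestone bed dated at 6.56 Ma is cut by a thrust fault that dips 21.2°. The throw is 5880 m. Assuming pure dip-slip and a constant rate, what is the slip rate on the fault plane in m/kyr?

dip-slip = throw / sin(dip) = 5880 m / sin(21.2°) = 16260 m
rate = 16260 m / 6.56 Ma = 0.00248 m/yr = 2.48 m/kyr

2.48 m/kyr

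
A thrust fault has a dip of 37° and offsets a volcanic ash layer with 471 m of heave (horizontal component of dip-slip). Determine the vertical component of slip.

355 m

throw = heave × tan(dip) = 471 × tan(37°) = 355 m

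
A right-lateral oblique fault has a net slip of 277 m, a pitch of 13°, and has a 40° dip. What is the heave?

47.7 m

dip-slip = net slip × sin(rake) = 277 m × sin(13°) = 62.31 m
heave = dip-slip × cos(dip) = 62.31 × cos(40°) = 47.7 m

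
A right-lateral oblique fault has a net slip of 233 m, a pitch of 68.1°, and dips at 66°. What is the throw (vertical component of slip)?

197 m

dip-slip = net slip × sin(rake) = 233 m × sin(68.1°) = 216.2 m
throw = dip-slip × sin(dip) = 216.2 × sin(66°) = 197 m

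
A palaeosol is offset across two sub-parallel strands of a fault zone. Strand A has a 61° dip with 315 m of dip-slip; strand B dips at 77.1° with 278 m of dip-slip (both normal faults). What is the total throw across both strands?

546 m

throw_A = 315 × sin(61°) = 275.5 m
throw_B = 278 × sin(77.1°) = 271 m
total = 275.5 + 271 = 546 m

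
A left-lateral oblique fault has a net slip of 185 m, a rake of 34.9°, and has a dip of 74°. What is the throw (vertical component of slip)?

102 m

dip-slip = net slip × sin(rake) = 185 m × sin(34.9°) = 105.8 m
throw = dip-slip × sin(dip) = 105.8 × sin(74°) = 102 m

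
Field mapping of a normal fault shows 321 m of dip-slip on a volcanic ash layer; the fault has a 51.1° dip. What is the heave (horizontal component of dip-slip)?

202 m

heave = dip-slip × cos(dip) = 321 m × cos(51.1°) = 202 m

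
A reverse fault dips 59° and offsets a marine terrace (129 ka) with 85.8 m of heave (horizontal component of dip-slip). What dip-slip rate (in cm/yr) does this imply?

dip-slip = heave / cos(dip) = 85.8 m / cos(59°) = 166.6 m
rate = 166.6 m / 129 ka = 0.00129 m/yr = 0.129 cm/yr

0.129 cm/yr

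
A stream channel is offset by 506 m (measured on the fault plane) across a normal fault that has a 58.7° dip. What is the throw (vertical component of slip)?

throw = dip-slip × sin(dip) = 506 m × sin(58.7°) = 432 m

432 m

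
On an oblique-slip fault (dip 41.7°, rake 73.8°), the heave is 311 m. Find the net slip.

dip-slip = heave / cos(dip) = 311 / cos(41.7°) = 416.5 m
net slip = dip-slip / sin(rake) = 416.5 / sin(73.8°) = 434 m

434 m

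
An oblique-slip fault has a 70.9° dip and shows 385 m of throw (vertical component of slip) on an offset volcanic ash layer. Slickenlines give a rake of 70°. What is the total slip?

434 m

dip-slip = throw / sin(dip) = 385 / sin(70.9°) = 407.4 m
net slip = dip-slip / sin(rake) = 407.4 / sin(70°) = 434 m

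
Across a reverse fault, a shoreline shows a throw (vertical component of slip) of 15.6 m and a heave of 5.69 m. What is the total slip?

16.6 m

net slip = √(throw² + heave²) = √(15.6² + 5.69²) = 16.6 m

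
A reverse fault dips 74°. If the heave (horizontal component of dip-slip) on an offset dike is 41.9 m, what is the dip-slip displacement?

dip-slip = heave / cos(dip) = 41.9 / cos(74°) = 152 m

152 m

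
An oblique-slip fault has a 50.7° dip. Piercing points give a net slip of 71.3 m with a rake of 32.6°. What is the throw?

29.7 m

dip-slip = net slip × sin(rake) = 71.3 m × sin(32.6°) = 38.41 m
throw = dip-slip × sin(dip) = 38.41 × sin(50.7°) = 29.7 m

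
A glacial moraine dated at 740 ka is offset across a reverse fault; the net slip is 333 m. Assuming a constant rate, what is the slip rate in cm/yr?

0.0450 cm/yr

rate = 333 m / 740 ka = 0.000450 m/yr = 0.0450 cm/yr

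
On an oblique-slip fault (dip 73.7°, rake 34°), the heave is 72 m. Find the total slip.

dip-slip = heave / cos(dip) = 72 / cos(73.7°) = 256.5 m
net slip = dip-slip / sin(rake) = 256.5 / sin(34°) = 459 m

459 m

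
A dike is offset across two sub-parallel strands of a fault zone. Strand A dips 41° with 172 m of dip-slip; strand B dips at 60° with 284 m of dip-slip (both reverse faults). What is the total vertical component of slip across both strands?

throw_A = 172 × sin(41°) = 112.8 m
throw_B = 284 × sin(60°) = 246 m
total = 112.8 + 246 = 359 m

359 m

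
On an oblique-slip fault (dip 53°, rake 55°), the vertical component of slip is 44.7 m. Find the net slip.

68.3 m

dip-slip = throw / sin(dip) = 44.7 / sin(53°) = 55.97 m
net slip = dip-slip / sin(rake) = 55.97 / sin(55°) = 68.3 m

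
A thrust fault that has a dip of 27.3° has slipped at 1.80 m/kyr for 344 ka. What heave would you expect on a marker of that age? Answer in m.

550 m

dip-slip = rate × time = 1.80 m/kyr × 344 ka = 619.2 m
heave = dip-slip × cos(dip) = 619.2 × cos(27.3°) = 550 m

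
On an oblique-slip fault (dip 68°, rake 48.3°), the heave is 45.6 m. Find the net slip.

dip-slip = heave / cos(dip) = 45.6 / cos(68°) = 121.7 m
net slip = dip-slip / sin(rake) = 121.7 / sin(48.3°) = 163 m

163 m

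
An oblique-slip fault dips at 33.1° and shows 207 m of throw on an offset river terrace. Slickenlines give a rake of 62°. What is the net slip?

429 m

dip-slip = throw / sin(dip) = 207 / sin(33.1°) = 379.1 m
net slip = dip-slip / sin(rake) = 379.1 / sin(62°) = 429 m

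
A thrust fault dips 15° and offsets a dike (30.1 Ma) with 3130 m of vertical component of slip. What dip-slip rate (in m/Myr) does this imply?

dip-slip = throw / sin(dip) = 3130 m / sin(15°) = 12090 m
rate = 12090 m / 30.1 Ma = 0.000402 m/yr = 402 m/Myr

402 m/Myr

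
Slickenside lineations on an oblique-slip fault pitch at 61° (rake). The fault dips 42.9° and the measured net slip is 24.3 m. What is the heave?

dip-slip = net slip × sin(rake) = 24.3 m × sin(61°) = 21.25 m
heave = dip-slip × cos(dip) = 21.25 × cos(42.9°) = 15.6 m

15.6 m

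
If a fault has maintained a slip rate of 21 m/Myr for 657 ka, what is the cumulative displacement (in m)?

13.8 m

slip = rate × time = 21 m/Myr × 657 ka = 13.8 m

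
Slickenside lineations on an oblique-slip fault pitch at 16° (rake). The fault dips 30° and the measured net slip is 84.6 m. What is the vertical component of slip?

dip-slip = net slip × sin(rake) = 84.6 m × sin(16°) = 23.32 m
throw = dip-slip × sin(dip) = 23.32 × sin(30°) = 11.7 m

11.7 m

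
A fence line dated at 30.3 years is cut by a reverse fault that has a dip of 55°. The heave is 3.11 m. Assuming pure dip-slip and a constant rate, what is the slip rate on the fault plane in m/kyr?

179 m/kyr

dip-slip = heave / cos(dip) = 3.11 m / cos(55°) = 5.422 m
rate = 5.422 m / 30.3 years = 0.179 m/yr = 179 m/kyr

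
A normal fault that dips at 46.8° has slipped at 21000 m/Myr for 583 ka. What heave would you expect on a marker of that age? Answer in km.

8.38 km

dip-slip = rate × time = 21000 m/Myr × 583 ka = 12240 m
heave = dip-slip × cos(dip) = 12240 × cos(46.8°) = 8380 m = 8.38 km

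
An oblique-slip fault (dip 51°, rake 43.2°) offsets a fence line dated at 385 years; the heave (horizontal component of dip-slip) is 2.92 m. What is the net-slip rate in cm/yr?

1.76 cm/yr

dip-slip = heave / cos(dip) = 2.92 / cos(51°) = 4.640 m
net slip = dip-slip / sin(rake) = 4.640 / sin(43.2°) = 6.778 m
rate = 6.778 m / 385 years = 0.0176 m/yr = 1.76 cm/yr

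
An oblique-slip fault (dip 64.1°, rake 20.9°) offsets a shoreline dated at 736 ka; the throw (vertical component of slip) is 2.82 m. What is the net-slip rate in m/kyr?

dip-slip = throw / sin(dip) = 2.82 / sin(64.1°) = 3.135 m
net slip = dip-slip / sin(rake) = 3.135 / sin(20.9°) = 8.788 m
rate = 8.788 m / 736 ka = 0.0000119 m/yr = 0.0119 m/kyr

0.0119 m/kyr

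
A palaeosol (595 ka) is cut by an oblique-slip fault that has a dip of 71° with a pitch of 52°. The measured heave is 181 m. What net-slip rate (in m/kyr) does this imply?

1.19 m/kyr

dip-slip = heave / cos(dip) = 181 / cos(71°) = 556 m
net slip = dip-slip / sin(rake) = 556 / sin(52°) = 705.5 m
rate = 705.5 m / 595 ka = 0.00119 m/yr = 1.19 m/kyr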